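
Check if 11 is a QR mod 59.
By Euler's criterion: 11^{29} ≡ 58 mod 59. Since this equals -1 (≡ 58), 11 is not a QR.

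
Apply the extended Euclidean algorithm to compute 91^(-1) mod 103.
Extended GCD: 91(-43) + 103(38) = 1. So 91^(-1) ≡ -43 ≡ 60 mod 103. Verify: 91 × 60 = 5460 ≡ 1 mod 103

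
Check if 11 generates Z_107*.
11^{53} ≡ 1 mod 107 and 53 < 106, so ord_107(11) = 53 ≠ 106 and 11 is not a primitive root.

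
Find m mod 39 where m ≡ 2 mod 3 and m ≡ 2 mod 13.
M = 3 × 13 = 39. M₁ = 13, y₁ ≡ 1 mod 3. M₂ = 3, y₂ ≡ 9 mod 13. m = 2×13×1 + 2×3×9 ≡ 2 mod 39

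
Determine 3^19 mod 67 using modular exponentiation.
By repeated squaring mod 67: 3^{1}≡3, 3^{2}≡9, 3^{4}≡14, 3^{8}≡62, 3^{16}≡25. Then 3^{19} = 3^{16+2+1} ≡ 25 × 9 × 3 ≡ 5 mod 67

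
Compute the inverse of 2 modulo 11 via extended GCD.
Extended GCD: 2(-5) + 11(1) = 1. So 2^(-1) ≡ -5 ≡ 6 (mod 11). Verify: 2 × 6 = 12 ≡ 1 (mod 11)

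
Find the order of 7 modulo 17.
Powers of 7 mod 17: 7^1≡7, 7^2≡15, 7^3≡3, 7^4≡4, 7^5≡11, 7^6≡9, 7^7≡12, 7^8≡16, 7^9≡10, 7^10≡2, 7^11≡14, 7^12≡13, 7^13≡6, 7^14≡8, 7^15≡5, 7^16≡1. Order = 16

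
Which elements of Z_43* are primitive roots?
There are φ(42) = 12 primitive roots mod 43: {3, 5, 12, 18, 19, 20, 26, 28, 29, 30, 33, 34}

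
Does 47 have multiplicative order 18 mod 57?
Powers of 47 mod 57: 47^1≡47, 47^2≡43, 47^3≡26, 47^4≡25, 47^5≡35, 47^6≡49, 47^7≡23, 47^8≡55, 47^9≡20, 47^10≡28, 47^11≡5, 47^12≡7, 47^13≡44, 47^14≡16, 47^15≡11, 47^16≡4, 47^17≡17, 47^18≡1. First k with 47^k≡1 is k=18. Yes, ord_57(47) = 18.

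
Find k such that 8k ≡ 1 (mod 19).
Since 19 is prime, by Fermat 8^(-1) ≡ 8^{17} ≡ 12 (mod 19). Verify: 8 × 12 = 96 ≡ 1 (mod 19)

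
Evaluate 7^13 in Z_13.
Using Fermat: 7^{12} ≡ 1 (mod 13). 13 ≡ 1 (mod 12). So 7^{13} ≡ 7^{1} ≡ 7 (mod 13)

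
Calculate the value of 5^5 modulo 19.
By repeated squaring (mod 19): 5^{1}≡5, 5^{2}≡6, 5^{4}≡17. Then 5^{5} = 5^{4+1} ≡ 17 × 5 ≡ 9 (mod 19)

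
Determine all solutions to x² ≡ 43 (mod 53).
The square roots of 43 mod 53 are 34 and 19. Verify: 34² = 1156 ≡ 43 (mod 53)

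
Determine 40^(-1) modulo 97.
Since 97 is prime, by Fermat 40^(-1) ≡ 40^{95} ≡ 17 mod 97. Verify: 40 × 17 = 680 ≡ 1 mod 97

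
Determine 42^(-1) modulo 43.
Since 43 is prime, by Fermat 42^(-1) ≡ 42^{41} ≡ 42 (mod 43). Verify: 42 × 42 = 1764 ≡ 1 (mod 43)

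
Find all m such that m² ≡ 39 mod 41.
The square roots of 39 mod 41 are 11 and 30. Verify: 11² = 121 ≡ 39 mod 41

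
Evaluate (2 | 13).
(2/13) = 2^{6} mod 13 = -1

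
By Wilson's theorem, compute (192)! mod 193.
By Wilson's theorem, (192)! ≡ -1 ≡ 192 mod 193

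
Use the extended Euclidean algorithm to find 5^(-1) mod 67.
Extended GCD: 5(27) + 67(-2) = 1. So 5^(-1) ≡ 27 mod 67. Verify: 5 × 27 = 135 ≡ 1 mod 67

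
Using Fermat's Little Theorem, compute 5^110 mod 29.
By Fermat: 5^{28} ≡ 1 (mod 29). 110 = 3×28 + 26. So 5^{110} ≡ 5^{26} ≡ 7 (mod 29)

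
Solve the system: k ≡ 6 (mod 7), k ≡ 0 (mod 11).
M = 7 × 11 = 77. M₁ = 11, y₁ ≡ 2 (mod 7). M₂ = 7, y₂ ≡ 8 (mod 11). k = 6×11×2 + 0×7×8 ≡ 55 (mod 77)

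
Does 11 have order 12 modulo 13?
ord_13(11) divides 12. For each prime q|12: 11^{6}≡12, 11^{4}≡3, none ≡ 1. So 11 has order 12 and is a primitive root mod 13.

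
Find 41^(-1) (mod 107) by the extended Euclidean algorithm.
Extended GCD: 41(47) + 107(-18) = 1. So 41^(-1) ≡ 47 (mod 107). Verify: 41 × 47 = 1927 ≡ 1 (mod 107)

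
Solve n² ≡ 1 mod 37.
The square roots of 1 mod 37 are 1 and 36. Verify: 1² = 1 ≡ 1 mod 37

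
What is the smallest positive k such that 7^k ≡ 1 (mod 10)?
Powers of 7 mod 10: 7^1≡7, 7^2≡9, 7^3≡3, 7^4≡1. Order = 4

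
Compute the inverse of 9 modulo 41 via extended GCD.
Extended GCD: 9(-9) + 41(2) = 1. So 9^(-1) ≡ -9 ≡ 32 (mod 41). Verify: 9 × 32 = 288 ≡ 1 (mod 41)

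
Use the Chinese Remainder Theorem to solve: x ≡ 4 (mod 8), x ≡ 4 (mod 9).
M = 8 × 9 = 72. M₁ = 9, y₁ ≡ 1 (mod 8). M₂ = 8, y₂ ≡ 8 (mod 9). x = 4×9×1 + 4×8×8 ≡ 4 (mod 72)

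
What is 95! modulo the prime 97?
(96)! = (95)! × (96) ≡ -1 mod 97. So (95)! ≡ -1 × (96)^(-1) ≡ (-1)×(-1) = 1 mod 97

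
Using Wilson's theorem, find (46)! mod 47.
By Wilson's theorem, (46)! ≡ -1 ≡ 46 mod 47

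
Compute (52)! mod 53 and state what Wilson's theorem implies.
(52)! mod 53 = 52. Since this equals -1 (mod 53), Wilson confirms 53 is prime.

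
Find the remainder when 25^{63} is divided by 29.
By Fermat: 25^{28} ≡ 1 mod 29. 63 = 2×28 + 7. So 25^{63} ≡ 25^{7} ≡ 1 mod 29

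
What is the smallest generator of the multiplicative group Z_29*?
g = 2. For each prime q|28: 2^{14}≡28, 2^{4}≡16, none ≡ 1, so ord_29(2) = 28 and 2 is a primitive root.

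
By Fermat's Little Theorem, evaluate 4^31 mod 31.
By Fermat: 4^{30} ≡ 1 mod 31. So 4^{31} = 4^{30} · 4^{1} ≡ 4^{1} ≡ 4 mod 31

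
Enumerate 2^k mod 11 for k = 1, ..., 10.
2^1, 2^2, ..., 2^{10} mod 11: [2, 4, 8, 5, 10, 9, 7, 3, 6, 1]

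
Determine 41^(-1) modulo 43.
Since 43 is prime, by Fermat 41^(-1) ≡ 41^{41} ≡ 21 (mod 43). Verify: 41 × 21 = 861 ≡ 1 (mod 43)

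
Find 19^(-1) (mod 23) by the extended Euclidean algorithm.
Extended GCD: 19(-6) + 23(5) = 1. So 19^(-1) ≡ -6 ≡ 17 (mod 23). Verify: 19 × 17 = 323 ≡ 1 (mod 23)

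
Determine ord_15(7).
Powers of 7 mod 15: 7^1≡7, 7^2≡4, 7^3≡13, 7^4≡1. So the order of 7 is 4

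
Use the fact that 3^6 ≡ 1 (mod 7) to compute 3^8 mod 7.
By Fermat: 3^{6} ≡ 1 (mod 7). So 3^{8} = 3^{6} · 3^{2} ≡ 3^{2} ≡ 2 (mod 7)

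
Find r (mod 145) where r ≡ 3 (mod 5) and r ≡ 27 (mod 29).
M = 5 × 29 = 145. M₁ = 29, y₁ ≡ 4 (mod 5). M₂ = 5, y₂ ≡ 6 (mod 29). r = 3×29×4 + 27×5×6 ≡ 143 (mod 145)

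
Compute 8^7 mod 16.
By repeated squaring (mod 16): 8^{1}≡8, 8^{2}≡0, 8^{4}≡0. Then 8^{7} = 8^{4+2+1} ≡ 0 × 0 × 8 ≡ 0 (mod 16)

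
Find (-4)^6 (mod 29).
By repeated squaring (mod 29): (-4)^{1}≡25, (-4)^{2}≡16, (-4)^{4}≡24. Then (-4)^{6} = (-4)^{4+2} ≡ 24 × 16 ≡ 7 (mod 29)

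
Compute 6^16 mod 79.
By repeated squaring mod 79: 6^{1}≡6, 6^{2}≡36, 6^{4}≡32, 6^{8}≡76, 6^{16}≡9. So 6^{16} ≡ 9 mod 79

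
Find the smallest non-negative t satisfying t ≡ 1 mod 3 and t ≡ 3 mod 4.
M = 3 × 4 = 12. M₁ = 4, y₁ ≡ 1 mod 3. M₂ = 3, y₂ ≡ 3 mod 4. t = 1×4×1 + 3×3×3 ≡ 7 mod 12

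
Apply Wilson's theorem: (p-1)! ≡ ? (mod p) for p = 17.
By Wilson's theorem, (16)! ≡ -1 ≡ 16 mod 17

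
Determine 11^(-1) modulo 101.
Since 101 is prime, by Fermat 11^(-1) ≡ 11^{99} ≡ 46 (mod 101). Verify: 11 × 46 = 506 ≡ 1 (mod 101)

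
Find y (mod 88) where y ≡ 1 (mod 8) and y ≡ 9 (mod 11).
M = 8 × 11 = 88. M₁ = 11, y₁ ≡ 3 (mod 8). M₂ = 8, y₂ ≡ 7 (mod 11). y = 1×11×3 + 9×8×7 ≡ 9 (mod 88)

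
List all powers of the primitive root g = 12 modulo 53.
12^1, 12^2, ..., 12^{52} mod 53: [12, 38, 32, 13, 50, 17, 45, 10, 14, 9, 2, 24, 23, 11, 26, 47, 34, 37, 20, 28, 18, 4, 48, 46, 22, 52, 41, 15, 21, 40, 3, 36, 8, 43, 39, 44, 51, 29, 30, 42, 27, 6, 19, 16, 33, 25, 35, 49, 5, 7, 31, 1]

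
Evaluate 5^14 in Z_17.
By repeated squaring (mod 17): 5^{1}≡5, 5^{2}≡8, 5^{4}≡13, 5^{8}≡16. Then 5^{14} = 5^{8+4+2} ≡ 16 × 13 × 8 ≡ 15 (mod 17)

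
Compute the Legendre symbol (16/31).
(16/31) = 16^{15} mod 31 = 1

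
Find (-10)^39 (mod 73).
By repeated squaring (mod 73): (-10)^{1}≡63, (-10)^{2}≡27, (-10)^{4}≡72, (-10)^{8}≡1, (-10)^{16}≡1, (-10)^{32}≡1. Then (-10)^{39} = (-10)^{32+4+2+1} ≡ 1 × 72 × 27 × 63 ≡ 51 (mod 73)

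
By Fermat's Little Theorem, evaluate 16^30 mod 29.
By Fermat: 16^{28} ≡ 1 (mod 29). So 16^{30} = 16^{28} · 16^{2} ≡ 16^{2} ≡ 24 (mod 29)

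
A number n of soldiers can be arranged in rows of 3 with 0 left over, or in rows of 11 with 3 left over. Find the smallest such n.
M = 3 × 11 = 33. M₁ = 11, y₁ ≡ 2 mod 3. M₂ = 3, y₂ ≡ 4 mod 11. n = 0×11×2 + 3×3×4 ≡ 3 mod 33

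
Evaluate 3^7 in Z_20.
By repeated squaring (mod 20): 3^{1}≡3, 3^{2}≡9, 3^{4}≡1. Then 3^{7} = 3^{4+2+1} ≡ 1 × 9 × 3 ≡ 7 (mod 20)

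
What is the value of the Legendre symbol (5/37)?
(5/37) = 5^{18} mod 37 = -1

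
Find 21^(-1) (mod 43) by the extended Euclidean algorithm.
Extended GCD: 21(-2) + 43(1) = 1. So 21^(-1) ≡ -2 ≡ 41 (mod 43). Verify: 21 × 41 = 861 ≡ 1 (mod 43)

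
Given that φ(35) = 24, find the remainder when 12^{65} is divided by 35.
By Euler: 12^{24} ≡ 1 (mod 35) since gcd(12, 35) = 1. 65 = 2×24 + 17. So 12^{65} ≡ 12^{17} ≡ 17 (mod 35)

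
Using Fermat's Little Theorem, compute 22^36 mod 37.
By Fermat's Little Theorem, 22^{36} ≡ 1 (mod 37) since 37 is prime and gcd(22, 37) = 1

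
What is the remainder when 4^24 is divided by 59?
By repeated squaring mod 59: 4^{1}≡4, 4^{2}≡16, 4^{4}≡20, 4^{8}≡46, 4^{16}≡51. Then 4^{24} = 4^{16+8} ≡ 51 × 46 ≡ 45 mod 59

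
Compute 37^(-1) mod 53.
Since 53 is prime, by Fermat 37^(-1) ≡ 37^{51} ≡ 43 mod 53. Verify: 37 × 43 = 1591 ≡ 1 mod 53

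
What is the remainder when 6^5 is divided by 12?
By repeated squaring (mod 12): 6^{1}≡6, 6^{2}≡0, 6^{4}≡0. Then 6^{5} = 6^{4+1} ≡ 0 × 6 ≡ 0 (mod 12)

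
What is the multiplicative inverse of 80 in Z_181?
Since 181 is prime, by Fermat 80^(-1) ≡ 80^{179} ≡ 43 (mod 181). Verify: 80 × 43 = 3440 ≡ 1 (mod 181)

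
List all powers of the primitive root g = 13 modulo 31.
13^1, 13^2, ..., 13^{30} mod 31: [13, 14, 27, 10, 6, 16, 22, 7, 29, 5, 3, 8, 11, 19, 30, 18, 17, 4, 21, 25, 15, 9, 24, 2, 26, 28, 23, 20, 12, 1]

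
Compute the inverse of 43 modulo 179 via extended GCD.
Extended GCD: 43(25) + 179(-6) = 1. So 43^(-1) ≡ 25 mod 179. Verify: 43 × 25 = 1075 ≡ 1 mod 179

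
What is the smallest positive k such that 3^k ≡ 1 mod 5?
Powers of 3 mod 5: 3^1≡3, 3^2≡4, 3^3≡2, 3^4≡1. Order = 4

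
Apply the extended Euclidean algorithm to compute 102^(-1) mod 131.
Extended GCD: 102(9) + 131(-7) = 1. So 102^(-1) ≡ 9 (mod 131). Verify: 102 × 9 = 918 ≡ 1 (mod 131)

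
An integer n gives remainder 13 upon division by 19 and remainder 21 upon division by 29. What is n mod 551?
M = 19 × 29 = 551. M₁ = 29, y₁ ≡ 2 mod 19. M₂ = 19, y₂ ≡ 26 mod 29. n = 13×29×2 + 21×19×26 ≡ 108 mod 551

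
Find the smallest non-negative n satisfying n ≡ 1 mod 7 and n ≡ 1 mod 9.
M = 7 × 9 = 63. M₁ = 9, y₁ ≡ 4 mod 7. M₂ = 7, y₂ ≡ 4 mod 9. n = 1×9×4 + 1×7×4 ≡ 1 mod 63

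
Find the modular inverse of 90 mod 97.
Since 97 is prime, by Fermat 90^(-1) ≡ 90^{95} ≡ 83 (mod 97). Verify: 90 × 83 = 7470 ≡ 1 (mod 97)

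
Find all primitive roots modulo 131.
There are φ(130) = 48 primitive roots mod 131: {2, 6, 8, 10, 14, 17, 22, 23, 26, 29, 30, 31, 37, 40, 50, 54, 56, 57, 66, 67, 72, 76, 82, 83, 85, 87, 88, 90, 93, 95, 96, 97, 98, 103, 104, 106, 110, 111, 115, 116, 118, 119, 120, 122, 124, 126, 127, 128}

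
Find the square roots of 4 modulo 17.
The square roots of 4 mod 17 are 2 and 15. Verify: 2² = 4 ≡ 4 (mod 17)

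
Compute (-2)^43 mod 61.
By repeated squaring (mod 61): (-2)^{1}≡59, (-2)^{2}≡4, (-2)^{4}≡16, (-2)^{8}≡12, (-2)^{16}≡22, (-2)^{32}≡57. Then (-2)^{43} = (-2)^{32+8+2+1} ≡ 57 × 12 × 4 × 59 ≡ 18 (mod 61)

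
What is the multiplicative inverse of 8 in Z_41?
Since 41 is prime, by Fermat 8^(-1) ≡ 8^{39} ≡ 36 mod 41. Verify: 8 × 36 = 288 ≡ 1 mod 41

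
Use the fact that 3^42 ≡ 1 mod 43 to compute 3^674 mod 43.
By Fermat: 3^{42} ≡ 1 mod 43. 674 ≡ 2 mod 42. So 3^{674} ≡ 3^{2} ≡ 9 mod 43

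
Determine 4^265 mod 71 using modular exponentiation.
Using Fermat: 4^{70} ≡ 1 (mod 71). 265 ≡ 55 (mod 70). So 4^{265} ≡ 4^{55} ≡ 32 (mod 71)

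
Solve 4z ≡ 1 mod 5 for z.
Since 5 is prime, by Fermat 4^(-1) ≡ 4^{3} ≡ 4 mod 5. Verify: 4 × 4 = 16 ≡ 1 mod 5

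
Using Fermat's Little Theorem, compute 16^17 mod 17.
By Fermat: 16^{16} ≡ 1 (mod 17). So 16^{17} = 16^{16} · 16^{1} ≡ 16^{1} ≡ 16 (mod 17)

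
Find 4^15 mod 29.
By repeated squaring mod 29: 4^{1}≡4, 4^{2}≡16, 4^{4}≡24, 4^{8}≡25. Then 4^{15} = 4^{8+4+2+1} ≡ 25 × 24 × 16 × 4 ≡ 4 mod 29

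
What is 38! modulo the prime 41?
(40)! = (38)! × (39) × (40) ≡ -1 (mod 41). So (38)! ≡ -1 × [(40)(39)]^(-1) ≡ 20 (mod 41)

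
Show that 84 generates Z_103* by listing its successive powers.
84^1, 84^2, ..., 84^{102} mod 103: [84, 52, 42, 26, 21, 13, 62, 58, 31, 29, 67, 66, 85, 33, 94, 68, 47, 34, 75, 17, 89, 60, 96, 30, 48, 15, 24, 59, 12, 81, 6, 92, 3, 46, 53, 23, 78, 63, 39, 83, 71, 93, 87, 98, 95, 49, 99, 76, 101, 38, 102, 19, 51, 61, 77, 82, 90, 41, 45, 72, 74, 36, 37, 18, 70, 9, 35, 56, 69, 28, 86, 14, 43, 7, 73, 55, 88, 79, 44, 91, 22, 97, 11, 100, 57, 50, 80, 25, 40, 64, 20, 32, 10, 16, 5, 8, 54, 4, 27, 2, 65, 1]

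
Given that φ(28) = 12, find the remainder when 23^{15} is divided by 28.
By Euler: 23^{12} ≡ 1 mod 28 since gcd(23, 28) = 1. 15 = 1×12 + 3. So 23^{15} ≡ 23^{3} ≡ 15 mod 28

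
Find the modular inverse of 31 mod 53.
Since 53 is prime, by Fermat 31^(-1) ≡ 31^{51} ≡ 12 (mod 53). Verify: 31 × 12 = 372 ≡ 1 (mod 53)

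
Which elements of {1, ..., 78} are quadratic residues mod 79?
Squares in Z_79*: {1, 2, 4, 5, 8, 9, 10, 11, 13, 16, 18, 19, 20, 21, 22, 23, 25, 26, 31, 32, 36, 38, 40, 42, 44, 45, 46, 49, 50, 51, 52, 55, 62, 64, 65, 67, 72, 73, 76}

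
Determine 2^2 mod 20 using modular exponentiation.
2^{2} = 4 ≡ 4 mod 20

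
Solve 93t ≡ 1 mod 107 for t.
Since 107 is prime, by Fermat 93^(-1) ≡ 93^{105} ≡ 84 mod 107. Verify: 93 × 84 = 7812 ≡ 1 mod 107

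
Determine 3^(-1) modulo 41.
Since 41 is prime, by Fermat 3^(-1) ≡ 3^{39} ≡ 14 (mod 41). Verify: 3 × 14 = 42 ≡ 1 (mod 41)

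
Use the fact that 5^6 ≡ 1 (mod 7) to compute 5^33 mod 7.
By Fermat: 5^{6} ≡ 1 (mod 7). 33 = 5×6 + 3. So 5^{33} ≡ 5^{3} ≡ 6 (mod 7)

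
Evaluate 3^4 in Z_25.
3^{4} = 81 ≡ 6 mod 25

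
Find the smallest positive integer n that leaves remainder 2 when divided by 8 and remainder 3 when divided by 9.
M = 8 × 9 = 72. M₁ = 9, y₁ ≡ 1 mod 8. M₂ = 8, y₂ ≡ 8 mod 9. n = 2×9×1 + 3×8×8 ≡ 66 mod 72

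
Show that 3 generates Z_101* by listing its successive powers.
3^1, 3^2, ..., 3^{100} mod 101: [3, 9, 27, 81, 41, 22, 66, 97, 89, 65, 94, 80, 38, 13, 39, 16, 48, 43, 28, 84, 50, 49, 46, 37, 10, 30, 90, 68, 2, 6, 18, 54, 61, 82, 44, 31, 93, 77, 29, 87, 59, 76, 26, 78, 32, 96, 86, 56, 67, 100, 98, 92, 74, 20, 60, 79, 35, 4, 12, 36, 7, 21, 63, 88, 62, 85, 53, 58, 73, 17, 51, 52, 55, 64, 91, 71, 11, 33, 99, 95, 83, 47, 40, 19, 57, 70, 8, 24, 72, 14, 42, 25, 75, 23, 69, 5, 15, 45, 34, 1]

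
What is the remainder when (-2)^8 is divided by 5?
Using Fermat: (-2)^{4} ≡ 1 (mod 5). 8 ≡ 0 (mod 4). So (-2)^{8} ≡ (-2)^{0} ≡ 1 (mod 5)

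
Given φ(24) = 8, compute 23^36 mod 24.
By Euler: 23^{8} ≡ 1 mod 24 since gcd(23, 24) = 1. 36 = 4×8 + 4. So 23^{36} ≡ 23^{4} ≡ 1 mod 24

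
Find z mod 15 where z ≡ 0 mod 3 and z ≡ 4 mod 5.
M = 3 × 5 = 15. M₁ = 5, y₁ ≡ 2 mod 3. M₂ = 3, y₂ ≡ 2 mod 5. z = 0×5×2 + 4×3×2 ≡ 9 mod 15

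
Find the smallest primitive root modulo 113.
g = 3. For each prime q|112: 3^{56}≡112, 3^{16}≡49, none ≡ 1, so ord_113(3) = 112 and 3 is a primitive root.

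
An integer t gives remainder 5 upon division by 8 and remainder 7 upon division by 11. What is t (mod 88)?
M = 8 × 11 = 88. M₁ = 11, y₁ ≡ 3 (mod 8). M₂ = 8, y₂ ≡ 7 (mod 11). t = 5×11×3 + 7×8×7 ≡ 29 (mod 88)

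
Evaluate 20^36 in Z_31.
Using Fermat: 20^{30} ≡ 1 (mod 31). 36 ≡ 6 (mod 30). So 20^{36} ≡ 20^{6} ≡ 4 (mod 31)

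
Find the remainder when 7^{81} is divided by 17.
By Fermat: 7^{16} ≡ 1 (mod 17). 81 = 5×16 + 1. So 7^{81} ≡ 7^{1} ≡ 7 (mod 17)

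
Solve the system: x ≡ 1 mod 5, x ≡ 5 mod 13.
M = 5 × 13 = 65. M₁ = 13, y₁ ≡ 2 mod 5. M₂ = 5, y₂ ≡ 8 mod 13. x = 1×13×2 + 5×5×8 ≡ 31 mod 65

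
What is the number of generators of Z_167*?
Number of primitive roots mod 167 = φ(p-1) = φ(166) = 82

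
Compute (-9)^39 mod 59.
By repeated squaring mod 59: (-9)^{1}≡50, (-9)^{2}≡22, (-9)^{4}≡12, (-9)^{8}≡26, (-9)^{16}≡27, (-9)^{32}≡21. Then (-9)^{39} = (-9)^{32+4+2+1} ≡ 21 × 12 × 22 × 50 ≡ 18 mod 59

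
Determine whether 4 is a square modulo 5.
By Euler's criterion: 4^{2} ≡ 1 (mod 5). Since this equals 1, 4 is a QR.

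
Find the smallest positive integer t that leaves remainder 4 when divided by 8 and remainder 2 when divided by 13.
M = 8 × 13 = 104. M₁ = 13, y₁ ≡ 5 mod 8. M₂ = 8, y₂ ≡ 5 mod 13. t = 4×13×5 + 2×8×5 ≡ 28 mod 104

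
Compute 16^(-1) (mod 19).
Since 19 is prime, by Fermat 16^(-1) ≡ 16^{17} ≡ 6 (mod 19). Verify: 16 × 6 = 96 ≡ 1 (mod 19)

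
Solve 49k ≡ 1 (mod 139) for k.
Since 139 is prime, by Fermat 49^(-1) ≡ 49^{137} ≡ 122 (mod 139). Verify: 49 × 122 = 5978 ≡ 1 (mod 139)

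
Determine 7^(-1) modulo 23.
Since 23 is prime, by Fermat 7^(-1) ≡ 7^{21} ≡ 10 mod 23. Verify: 7 × 10 = 70 ≡ 1 mod 23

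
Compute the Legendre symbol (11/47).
(11/47) = 11^{23} mod 47 = -1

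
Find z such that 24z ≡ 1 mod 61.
Since 61 is prime, by Fermat 24^(-1) ≡ 24^{59} ≡ 28 mod 61. Verify: 24 × 28 = 672 ≡ 1 mod 61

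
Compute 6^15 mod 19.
By repeated squaring (mod 19): 6^{1}≡6, 6^{2}≡17, 6^{4}≡4, 6^{8}≡16. Then 6^{15} = 6^{8+4+2+1} ≡ 16 × 4 × 17 × 6 ≡ 11 (mod 19)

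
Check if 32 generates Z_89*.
32^{11} ≡ 1 (mod 89) and 11 < 88, so ord_89(32) = 11 ≠ 88 and 32 is not a primitive root.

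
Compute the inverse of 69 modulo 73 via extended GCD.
Extended GCD: 69(18) + 73(-17) = 1. So 69^(-1) ≡ 18 mod 73. Verify: 69 × 18 = 1242 ≡ 1 mod 73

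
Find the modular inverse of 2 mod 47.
Since 47 is prime, by Fermat 2^(-1) ≡ 2^{45} ≡ 24 (mod 47). Verify: 2 × 24 = 48 ≡ 1 (mod 47)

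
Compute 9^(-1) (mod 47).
Since 47 is prime, by Fermat 9^(-1) ≡ 9^{45} ≡ 21 (mod 47). Verify: 9 × 21 = 189 ≡ 1 (mod 47)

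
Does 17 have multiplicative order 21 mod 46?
Powers of 17 mod 46: 17^1≡17, 17^2≡13, 17^3≡37, 17^4≡31, 17^5≡21, 17^6≡35, 17^7≡43, 17^8≡41, 17^9≡7, 17^10≡27, 17^11≡45, 17^12≡29, 17^13≡33, 17^14≡9, 17^15≡15, 17^16≡25, 17^17≡11, 17^18≡3, 17^19≡5, 17^20≡39, 17^21≡19, 17^22≡1. 17^21≡19≢1, so ord ≠ 21. No, the actual order is 22.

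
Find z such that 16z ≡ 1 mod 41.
Since 41 is prime, by Fermat 16^(-1) ≡ 16^{39} ≡ 18 mod 41. Verify: 16 × 18 = 288 ≡ 1 mod 41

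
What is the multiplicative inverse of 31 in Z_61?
Since 61 is prime, by Fermat 31^(-1) ≡ 31^{59} ≡ 2 (mod 61). Verify: 31 × 2 = 62 ≡ 1 (mod 61)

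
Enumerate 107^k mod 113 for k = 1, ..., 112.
107^1, 107^2, ..., 107^{112} mod 113: [107, 36, 10, 53, 21, 100, 78, 97, 96, 102, 66, 56, 3, 95, 108, 30, 46, 63, 74, 8, 65, 62, 80, 85, 55, 9, 59, 98, 90, 25, 76, 109, 24, 82, 73, 14, 29, 52, 27, 64, 68, 44, 75, 2, 101, 72, 20, 106, 42, 87, 43, 81, 79, 91, 19, 112, 6, 77, 103, 60, 92, 13, 35, 16, 17, 11, 47, 57, 110, 18, 5, 83, 67, 50, 39, 105, 48, 51, 33, 28, 58, 104, 54, 15, 23, 88, 37, 4, 89, 31, 40, 99, 84, 61, 86, 49, 45, 69, 38, 111, 12, 41, 93, 7, 71, 26, 70, 32, 34, 22, 94, 1]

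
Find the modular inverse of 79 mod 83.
Since 83 is prime, by Fermat 79^(-1) ≡ 79^{81} ≡ 62 mod 83. Verify: 79 × 62 = 4898 ≡ 1 mod 83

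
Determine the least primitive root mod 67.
g = 2. For each prime q|66: 2^{33}≡66, 2^{22}≡37, 2^{6}≡64, none ≡ 1, so ord_67(2) = 66 and 2 is a primitive root.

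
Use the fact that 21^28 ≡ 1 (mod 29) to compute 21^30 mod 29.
By Fermat: 21^{28} ≡ 1 (mod 29). So 21^{30} = 21^{28} · 21^{2} ≡ 21^{2} ≡ 6 (mod 29)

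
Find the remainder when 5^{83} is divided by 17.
By Fermat: 5^{16} ≡ 1 (mod 17). 83 = 5×16 + 3. So 5^{83} ≡ 5^{3} ≡ 6 (mod 17)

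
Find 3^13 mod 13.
Using Fermat: 3^{12} ≡ 1 mod 13. 13 ≡ 1 mod 12. So 3^{13} ≡ 3^{1} ≡ 3 mod 13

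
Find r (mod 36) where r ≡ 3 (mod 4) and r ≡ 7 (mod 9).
M = 4 × 9 = 36. M₁ = 9, y₁ ≡ 1 (mod 4). M₂ = 4, y₂ ≡ 7 (mod 9). r = 3×9×1 + 7×4×7 ≡ 7 (mod 36)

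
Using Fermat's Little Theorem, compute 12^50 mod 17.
By Fermat: 12^{16} ≡ 1 (mod 17). 50 = 3×16 + 2. So 12^{50} ≡ 12^{2} ≡ 8 (mod 17)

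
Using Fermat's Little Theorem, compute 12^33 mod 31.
By Fermat: 12^{30} ≡ 1 mod 31. So 12^{33} = 12^{30} · 12^{3} ≡ 12^{3} ≡ 23 mod 31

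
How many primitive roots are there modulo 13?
Number of primitive roots mod 13 = φ(p-1) = φ(12) = 4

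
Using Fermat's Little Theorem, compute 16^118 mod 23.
By Fermat: 16^{22} ≡ 1 (mod 23). 118 = 5×22 + 8. So 16^{118} ≡ 16^{8} ≡ 12 (mod 23)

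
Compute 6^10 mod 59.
By repeated squaring mod 59: 6^{1}≡6, 6^{2}≡36, 6^{4}≡57, 6^{8}≡4. Then 6^{10} = 6^{8+2} ≡ 4 × 36 ≡ 26 mod 59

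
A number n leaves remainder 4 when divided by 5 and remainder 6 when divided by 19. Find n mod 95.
M = 5 × 19 = 95. M₁ = 19, y₁ ≡ 4 mod 5. M₂ = 5, y₂ ≡ 4 mod 19. n = 4×19×4 + 6×5×4 ≡ 44 mod 95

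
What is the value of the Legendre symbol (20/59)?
(20/59) = 20^{29} mod 59 = 1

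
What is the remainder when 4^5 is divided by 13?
By repeated squaring mod 13: 4^{1}≡4, 4^{2}≡3, 4^{4}≡9. Then 4^{5} = 4^{4+1} ≡ 9 × 4 ≡ 10 mod 13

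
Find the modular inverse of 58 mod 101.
Since 101 is prime, by Fermat 58^(-1) ≡ 58^{99} ≡ 54 mod 101. Verify: 58 × 54 = 3132 ≡ 1 mod 101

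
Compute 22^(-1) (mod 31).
Since 31 is prime, by Fermat 22^(-1) ≡ 22^{29} ≡ 24 (mod 31). Verify: 22 × 24 = 528 ≡ 1 (mod 31)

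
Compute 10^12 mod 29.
By repeated squaring mod 29: 10^{1}≡10, 10^{2}≡13, 10^{4}≡24, 10^{8}≡25. Then 10^{12} = 10^{8+4} ≡ 25 × 24 ≡ 20 mod 29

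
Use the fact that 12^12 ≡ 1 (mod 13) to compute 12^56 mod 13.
By Fermat: 12^{12} ≡ 1 (mod 13). 56 = 4×12 + 8. So 12^{56} ≡ 12^{8} ≡ 1 (mod 13)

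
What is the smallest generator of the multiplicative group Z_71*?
g = 7. Powers: [7, 49, 59, 58, 51, 2, 14, 27, 47, ...] generates all 70 non-zero residues.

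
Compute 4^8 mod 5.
Using Fermat: 4^{4} ≡ 1 (mod 5). 8 ≡ 0 (mod 4). So 4^{8} ≡ 4^{0} ≡ 1 (mod 5)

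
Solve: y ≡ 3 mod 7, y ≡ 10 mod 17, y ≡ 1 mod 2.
M = 7 × 17 × 2 = 238. M₁ = 34, y₁ ≡ 6 mod 7. M₂ = 14, y₂ ≡ 11 mod 17. M₃ = 119, y₃ ≡ 1 mod 2. y = 3×34×6 + 10×14×11 + 1×119×1 ≡ 129 mod 238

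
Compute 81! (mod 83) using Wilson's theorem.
(82)! = (81)! × (82) ≡ -1 (mod 83). So (81)! ≡ -1 × (82)^(-1) ≡ (-1)×(-1) = 1 (mod 83)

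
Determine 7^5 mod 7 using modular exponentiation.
By repeated squaring (mod 7): 7^{1}≡0, 7^{2}≡0, 7^{4}≡0. Then 7^{5} = 7^{4+1} ≡ 0 × 0 ≡ 0 (mod 7)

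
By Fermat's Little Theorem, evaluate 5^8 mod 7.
By Fermat: 5^{6} ≡ 1 mod 7. So 5^{8} = 5^{6} · 5^{2} ≡ 5^{2} ≡ 4 mod 7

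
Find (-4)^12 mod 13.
Using Fermat: (-4)^{12} ≡ 1 mod 13. 12 ≡ 0 mod 12. So (-4)^{12} ≡ (-4)^{0} ≡ 1 mod 13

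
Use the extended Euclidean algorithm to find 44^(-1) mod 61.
Extended GCD: 44(-18) + 61(13) = 1. So 44^(-1) ≡ -18 ≡ 43 (mod 61). Verify: 44 × 43 = 1892 ≡ 1 (mod 61)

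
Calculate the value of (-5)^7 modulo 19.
By repeated squaring mod 19: (-5)^{1}≡14, (-5)^{2}≡6, (-5)^{4}≡17. Then (-5)^{7} = (-5)^{4+2+1} ≡ 17 × 6 × 14 ≡ 3 mod 19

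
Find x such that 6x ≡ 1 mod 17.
Since 17 is prime, by Fermat 6^(-1) ≡ 6^{15} ≡ 3 mod 17. Verify: 6 × 3 = 18 ≡ 1 mod 17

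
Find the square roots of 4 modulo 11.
The square roots of 4 mod 11 are 9 and 2. Verify: 9² = 81 ≡ 4 mod 11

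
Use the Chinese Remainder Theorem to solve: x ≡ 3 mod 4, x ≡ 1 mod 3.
M = 4 × 3 = 12. M₁ = 3, y₁ ≡ 3 mod 4. M₂ = 4, y₂ ≡ 1 mod 3. x = 3×3×3 + 1×4×1 ≡ 7 mod 12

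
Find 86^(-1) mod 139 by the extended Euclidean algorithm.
Extended GCD: 86(-21) + 139(13) = 1. So 86^(-1) ≡ -21 ≡ 118 mod 139. Verify: 86 × 118 = 10148 ≡ 1 mod 139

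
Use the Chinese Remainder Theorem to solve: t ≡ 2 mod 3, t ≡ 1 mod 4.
M = 3 × 4 = 12. M₁ = 4, y₁ ≡ 1 mod 3. M₂ = 3, y₂ ≡ 3 mod 4. t = 2×4×1 + 1×3×3 ≡ 5 mod 12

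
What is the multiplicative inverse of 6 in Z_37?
Since 37 is prime, by Fermat 6^(-1) ≡ 6^{35} ≡ 31 (mod 37). Verify: 6 × 31 = 186 ≡ 1 (mod 37)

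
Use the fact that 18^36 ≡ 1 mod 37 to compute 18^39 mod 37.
By Fermat: 18^{36} ≡ 1 mod 37. So 18^{39} = 18^{36} · 18^{3} ≡ 18^{3} ≡ 23 mod 37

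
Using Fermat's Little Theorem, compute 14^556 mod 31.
By Fermat: 14^{30} ≡ 1 mod 31. 556 ≡ 16 mod 30. So 14^{556} ≡ 14^{16} ≡ 14 mod 31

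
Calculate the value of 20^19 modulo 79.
By repeated squaring mod 79: 20^{1}≡20, 20^{2}≡5, 20^{4}≡25, 20^{8}≡72, 20^{16}≡49. Then 20^{19} = 20^{16+2+1} ≡ 49 × 5 × 20 ≡ 2 mod 79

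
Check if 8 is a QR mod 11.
By Euler's criterion: 8^{5} ≡ 10 (mod 11). Since this equals -1 (≡ 10), 8 is not a QR.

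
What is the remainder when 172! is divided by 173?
By Wilson's theorem, (172)! ≡ -1 ≡ 172 mod 173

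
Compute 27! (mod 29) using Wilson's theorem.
(28)! = (27)! × (28) ≡ -1 (mod 29). So (27)! ≡ -1 × (28)^(-1) ≡ (-1)×(-1) = 1 (mod 29)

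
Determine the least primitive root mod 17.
g = 3. Powers: [3, 9, 10, 13, 5, 15, ...] generates all 16 non-zero residues.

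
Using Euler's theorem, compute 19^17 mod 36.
By Euler: 19^{12} ≡ 1 mod 36 since gcd(19, 36) = 1. 17 = 1×12 + 5. So 19^{17} ≡ 19^{5} ≡ 19 mod 36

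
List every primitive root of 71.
There are φ(70) = 24 primitive roots mod 71: {7, 11, 13, 21, 22, 28, 31, 33, 35, 42, 44, 47, 52, 53, 55, 56, 59, 61, 62, 63, 65, 67, 68, 69}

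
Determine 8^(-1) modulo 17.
Since 17 is prime, by Fermat 8^(-1) ≡ 8^{15} ≡ 15 (mod 17). Verify: 8 × 15 = 120 ≡ 1 (mod 17)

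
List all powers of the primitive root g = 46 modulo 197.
46^1, 46^2, ..., 46^{196} mod 197: [46, 146, 18, 40, 67, 127, 129, 24, 119, 155, 38, 172, 32, 93, 141, 182, 98, 174, 124, 188, 177, 65, 35, 34, 185, 39, 21, 178, 111, 181, 52, 28, 106, 148, 110, 135, 103, 10, 66, 81, 180, 6, 79, 88, 108, 43, 8, 171, 183, 144, 123, 142, 31, 47, 192, 164, 58, 107, 194, 59, 153, 143, 77, 193, 13, 7, 125, 37, 126, 83, 75, 101, 115, 168, 45, 100, 69, 22, 27, 60, 2, 92, 95, 36, 80, 134, 57, 61, 48, 41, 113, 76, 147, 64, 186, 85, 167, 196, 151, 51, 179, 157, 130, 70, 68, 173, 78, 42, 159, 25, 165, 104, 56, 15, 99, 23, 73, 9, 20, 132, 162, 163, 12, 158, 176, 19, 86, 16, 145, 169, 91, 49, 87, 62, 94, 187, 131, 116, 17, 191, 118, 109, 89, 154, 189, 26, 14, 53, 74, 55, 166, 150, 5, 33, 139, 90, 3, 138, 44, 54, 120, 4, 184, 190, 72, 160, 71, 114, 122, 96, 82, 29, 152, 97, 128, 175, 170, 137, 195, 105, 102, 161, 117, 63, 140, 136, 149, 156, 84, 121, 50, 133, 11, 112, 30, 1]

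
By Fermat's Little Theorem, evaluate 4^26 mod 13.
By Fermat: 4^{12} ≡ 1 (mod 13). 26 = 2×12 + 2. So 4^{26} ≡ 4^{2} ≡ 3 (mod 13)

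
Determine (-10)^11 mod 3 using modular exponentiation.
Using Fermat: (-10)^{2} ≡ 1 mod 3. 11 ≡ 1 mod 2. So (-10)^{11} ≡ (-10)^{1} ≡ 2 mod 3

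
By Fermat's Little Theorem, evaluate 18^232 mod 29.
By Fermat: 18^{28} ≡ 1 (mod 29). 232 ≡ 8 (mod 28). So 18^{232} ≡ 18^{8} ≡ 16 (mod 29)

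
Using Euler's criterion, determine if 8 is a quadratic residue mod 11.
By Euler's criterion: 8^{5} ≡ 10 mod 11. Since this equals -1 (≡ 10), 8 is not a QR.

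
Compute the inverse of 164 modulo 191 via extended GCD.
Extended GCD: 164(-92) + 191(79) = 1. So 164^(-1) ≡ -92 ≡ 99 (mod 191). Verify: 164 × 99 = 16236 ≡ 1 (mod 191)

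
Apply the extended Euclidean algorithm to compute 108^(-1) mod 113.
Extended GCD: 108(45) + 113(-43) = 1. So 108^(-1) ≡ 45 (mod 113). Verify: 108 × 45 = 4860 ≡ 1 (mod 113)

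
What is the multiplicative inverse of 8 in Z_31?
Since 31 is prime, by Fermat 8^(-1) ≡ 8^{29} ≡ 4 (mod 31). Verify: 8 × 4 = 32 ≡ 1 (mod 31)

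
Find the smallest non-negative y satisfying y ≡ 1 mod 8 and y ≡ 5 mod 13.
M = 8 × 13 = 104. M₁ = 13, y₁ ≡ 5 mod 8. M₂ = 8, y₂ ≡ 5 mod 13. y = 1×13×5 + 5×8×5 ≡ 57 mod 104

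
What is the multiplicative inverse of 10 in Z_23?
Since 23 is prime, by Fermat 10^(-1) ≡ 10^{21} ≡ 7 (mod 23). Verify: 10 × 7 = 70 ≡ 1 (mod 23)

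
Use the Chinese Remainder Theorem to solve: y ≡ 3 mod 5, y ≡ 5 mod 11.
M = 5 × 11 = 55. M₁ = 11, y₁ ≡ 1 mod 5. M₂ = 5, y₂ ≡ 9 mod 11. y = 3×11×1 + 5×5×9 ≡ 38 mod 55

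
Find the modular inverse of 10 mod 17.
Since 17 is prime, by Fermat 10^(-1) ≡ 10^{15} ≡ 12 mod 17. Verify: 10 × 12 = 120 ≡ 1 mod 17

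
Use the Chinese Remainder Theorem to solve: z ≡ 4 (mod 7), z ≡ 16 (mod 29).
M = 7 × 29 = 203. M₁ = 29, y₁ ≡ 1 (mod 7). M₂ = 7, y₂ ≡ 25 (mod 29). z = 4×29×1 + 16×7×25 ≡ 74 (mod 203)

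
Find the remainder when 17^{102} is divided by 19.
By Fermat: 17^{18} ≡ 1 (mod 19). 102 = 5×18 + 12. So 17^{102} ≡ 17^{12} ≡ 11 (mod 19)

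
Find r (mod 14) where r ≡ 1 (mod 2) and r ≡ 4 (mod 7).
M = 2 × 7 = 14. M₁ = 7, y₁ ≡ 1 (mod 2). M₂ = 2, y₂ ≡ 4 (mod 7). r = 1×7×1 + 4×2×4 ≡ 11 (mod 14)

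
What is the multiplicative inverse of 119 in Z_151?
Since 151 is prime, by Fermat 119^(-1) ≡ 119^{149} ≡ 33 (mod 151). Verify: 119 × 33 = 3927 ≡ 1 (mod 151)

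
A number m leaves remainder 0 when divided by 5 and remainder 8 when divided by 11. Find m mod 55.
M = 5 × 11 = 55. M₁ = 11, y₁ ≡ 1 mod 5. M₂ = 5, y₂ ≡ 9 mod 11. m = 0×11×1 + 8×5×9 ≡ 30 mod 55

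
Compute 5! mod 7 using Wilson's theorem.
(6)! = (5)! × (6) ≡ -1 mod 7. So (5)! ≡ -1 × (6)^(-1) ≡ (-1)×(-1) = 1 mod 7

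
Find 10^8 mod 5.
By repeated squaring mod 5: 10^{1}≡0, 10^{2}≡0, 10^{4}≡0, 10^{8}≡0. So 10^{8} ≡ 0 mod 5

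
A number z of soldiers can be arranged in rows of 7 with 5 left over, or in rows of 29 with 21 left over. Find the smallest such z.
M = 7 × 29 = 203. M₁ = 29, y₁ ≡ 1 (mod 7). M₂ = 7, y₂ ≡ 25 (mod 29). z = 5×29×1 + 21×7×25 ≡ 166 (mod 203)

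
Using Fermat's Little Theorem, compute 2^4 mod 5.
By Fermat's Little Theorem, 2^{4} ≡ 1 mod 5 since 5 is prime and gcd(2, 5) = 1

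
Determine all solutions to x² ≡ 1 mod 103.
The square roots of 1 mod 103 are 1 and 102. Verify: 1² = 1 ≡ 1 mod 103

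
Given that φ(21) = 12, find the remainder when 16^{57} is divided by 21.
By Euler: 16^{12} ≡ 1 mod 21 since gcd(16, 21) = 1. 57 = 4×12 + 9. So 16^{57} ≡ 16^{9} ≡ 1 mod 21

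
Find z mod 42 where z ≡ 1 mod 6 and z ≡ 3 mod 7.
M = 6 × 7 = 42. M₁ = 7, y₁ ≡ 1 mod 6. M₂ = 6, y₂ ≡ 6 mod 7. z = 1×7×1 + 3×6×6 ≡ 31 mod 42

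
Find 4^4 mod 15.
4^{4} = 256 ≡ 1 mod 15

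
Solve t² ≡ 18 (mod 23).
The square roots of 18 mod 23 are 8 and 15. Verify: 8² = 64 ≡ 18 (mod 23)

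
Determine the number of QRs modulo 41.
Exactly half the non-zero residues mod a prime are QRs: (41-1)/2 = 20.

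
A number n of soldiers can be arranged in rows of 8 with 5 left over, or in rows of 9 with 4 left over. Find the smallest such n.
M = 8 × 9 = 72. M₁ = 9, y₁ ≡ 1 mod 8. M₂ = 8, y₂ ≡ 8 mod 9. n = 5×9×1 + 4×8×8 ≡ 13 mod 72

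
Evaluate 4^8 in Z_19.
By repeated squaring mod 19: 4^{1}≡4, 4^{2}≡16, 4^{4}≡9, 4^{8}≡5. So 4^{8} ≡ 5 mod 19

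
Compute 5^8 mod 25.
By repeated squaring mod 25: 5^{1}≡5, 5^{2}≡0, 5^{4}≡0, 5^{8}≡0. So 5^{8} ≡ 0 mod 25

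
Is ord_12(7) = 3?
Powers of 7 mod 12: 7^1≡7, 7^2≡1. Already 7^2≡1, so the order is 2 < 3. No, the actual order is 2.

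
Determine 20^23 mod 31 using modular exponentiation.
By repeated squaring (mod 31): 20^{1}≡20, 20^{2}≡28, 20^{4}≡9, 20^{8}≡19, 20^{16}≡20. Then 20^{23} = 20^{16+4+2+1} ≡ 20 × 9 × 28 × 20 ≡ 19 (mod 31)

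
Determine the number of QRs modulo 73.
Exactly half the non-zero residues mod a prime are QRs: (73-1)/2 = 36.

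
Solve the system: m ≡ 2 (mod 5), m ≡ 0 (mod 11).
M = 5 × 11 = 55. M₁ = 11, y₁ ≡ 1 (mod 5). M₂ = 5, y₂ ≡ 9 (mod 11). m = 2×11×1 + 0×5×9 ≡ 22 (mod 55)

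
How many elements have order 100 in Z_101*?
A prime p has φ(p-1) primitive roots; here φ(100) = 40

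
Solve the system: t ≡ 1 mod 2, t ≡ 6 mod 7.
M = 2 × 7 = 14. M₁ = 7, y₁ ≡ 1 mod 2. M₂ = 2, y₂ ≡ 4 mod 7. t = 1×7×1 + 6×2×4 ≡ 13 mod 14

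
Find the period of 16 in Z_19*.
Powers of 16 mod 19: 16^1≡16, 16^2≡9, 16^3≡11, 16^4≡5, 16^5≡4, 16^6≡7, 16^7≡17, 16^8≡6, 16^9≡1. So the order of 16 is 9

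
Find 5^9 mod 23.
By repeated squaring mod 23: 5^{1}≡5, 5^{2}≡2, 5^{4}≡4, 5^{8}≡16. Then 5^{9} = 5^{8+1} ≡ 16 × 5 ≡ 11 mod 23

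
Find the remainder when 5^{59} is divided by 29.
By Fermat: 5^{28} ≡ 1 mod 29. 59 = 2×28 + 3. So 5^{59} ≡ 5^{3} ≡ 9 mod 29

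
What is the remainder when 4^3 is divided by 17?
4^{3} = 64 ≡ 13 (mod 17)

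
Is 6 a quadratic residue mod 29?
By Euler's criterion: 6^{14} ≡ 1 mod 29. Since this equals 1, 6 is a QR.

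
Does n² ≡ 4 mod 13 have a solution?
By Euler's criterion: 4^{6} ≡ 1 mod 13. Since this equals 1, 4 is a QR.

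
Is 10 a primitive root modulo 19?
ord_19(10) divides 18. For each prime q|18: 10^{9}≡18, 10^{6}≡11, none ≡ 1. So 10 has order 18 and is a primitive root mod 19.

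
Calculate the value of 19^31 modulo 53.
By repeated squaring (mod 53): 19^{1}≡19, 19^{2}≡43, 19^{4}≡47, 19^{8}≡36, 19^{16}≡24. Then 19^{31} = 19^{16+8+4+2+1} ≡ 24 × 36 × 47 × 43 × 19 ≡ 8 (mod 53)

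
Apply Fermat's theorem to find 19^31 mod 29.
By Fermat: 19^{28} ≡ 1 mod 29. So 19^{31} = 19^{28} · 19^{3} ≡ 19^{3} ≡ 15 mod 29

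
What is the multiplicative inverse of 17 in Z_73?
Since 73 is prime, by Fermat 17^(-1) ≡ 17^{71} ≡ 43 mod 73. Verify: 17 × 43 = 731 ≡ 1 mod 73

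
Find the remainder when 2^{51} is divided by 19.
By Fermat: 2^{18} ≡ 1 mod 19. 51 = 2×18 + 15. So 2^{51} ≡ 2^{15} ≡ 12 mod 19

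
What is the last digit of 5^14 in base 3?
Using Fermat: 5^{2} ≡ 1 mod 3. 14 ≡ 0 mod 2. So 5^{14} ≡ 5^{0} ≡ 1 mod 3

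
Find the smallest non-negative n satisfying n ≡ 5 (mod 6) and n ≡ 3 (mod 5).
M = 6 × 5 = 30. M₁ = 5, y₁ ≡ 5 (mod 6). M₂ = 6, y₂ ≡ 1 (mod 5). n = 5×5×5 + 3×6×1 ≡ 23 (mod 30)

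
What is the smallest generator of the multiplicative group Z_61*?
g = 2. For each prime q|60: 2^{30}≡60, 2^{20}≡47, 2^{12}≡9, none ≡ 1, so ord_61(2) = 60 and 2 is a primitive root.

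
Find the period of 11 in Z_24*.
Powers of 11 mod 24: 11^1≡11, 11^2≡1. Order = 2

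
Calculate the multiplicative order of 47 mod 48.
Powers of 47 mod 48: 47^1≡47, 47^2≡1. So the order of 47 is 2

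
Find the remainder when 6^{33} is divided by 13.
By Fermat: 6^{12} ≡ 1 mod 13. 33 = 2×12 + 9. So 6^{33} ≡ 6^{9} ≡ 5 mod 13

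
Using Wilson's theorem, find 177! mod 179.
(178)! = (177)! × (178) ≡ -1 mod 179. So (177)! ≡ -1 × (178)^(-1) ≡ (-1)×(-1) = 1 mod 179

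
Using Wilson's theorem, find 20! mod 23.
(22)! = (20)! × (21) × (22) ≡ -1 mod 23. So (20)! ≡ -1 × [(22)(21)]^(-1) ≡ 11 mod 23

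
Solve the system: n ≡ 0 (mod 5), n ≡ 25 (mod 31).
M = 5 × 31 = 155. M₁ = 31, y₁ ≡ 1 (mod 5). M₂ = 5, y₂ ≡ 25 (mod 31). n = 0×31×1 + 25×5×25 ≡ 25 (mod 155)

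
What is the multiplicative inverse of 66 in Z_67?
Since 67 is prime, by Fermat 66^(-1) ≡ 66^{65} ≡ 66 (mod 67). Verify: 66 × 66 = 4356 ≡ 1 (mod 67)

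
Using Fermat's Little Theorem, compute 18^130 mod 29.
By Fermat: 18^{28} ≡ 1 (mod 29). 130 = 4×28 + 18. So 18^{130} ≡ 18^{18} ≡ 4 (mod 29)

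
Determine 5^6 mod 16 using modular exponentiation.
By repeated squaring (mod 16): 5^{1}≡5, 5^{2}≡9, 5^{4}≡1. Then 5^{6} = 5^{4+2} ≡ 1 × 9 ≡ 9 (mod 16)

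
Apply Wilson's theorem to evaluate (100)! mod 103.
(102)! = (100)! × (101) × (102) ≡ -1 mod 103. So (100)! ≡ -1 × [(102)(101)]^(-1) ≡ 51 mod 103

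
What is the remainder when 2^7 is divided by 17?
By repeated squaring (mod 17): 2^{1}≡2, 2^{2}≡4, 2^{4}≡16. Then 2^{7} = 2^{4+2+1} ≡ 16 × 4 × 2 ≡ 9 (mod 17)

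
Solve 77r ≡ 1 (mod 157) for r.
Since 157 is prime, by Fermat 77^(-1) ≡ 77^{155} ≡ 104 (mod 157). Verify: 77 × 104 = 8008 ≡ 1 (mod 157)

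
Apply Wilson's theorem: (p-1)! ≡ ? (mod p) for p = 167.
By Wilson's theorem, (166)! ≡ -1 ≡ 166 (mod 167)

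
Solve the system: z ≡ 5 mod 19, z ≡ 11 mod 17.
M = 19 × 17 = 323. M₁ = 17, y₁ ≡ 9 mod 19. M₂ = 19, y₂ ≡ 9 mod 17. z = 5×17×9 + 11×19×9 ≡ 62 mod 323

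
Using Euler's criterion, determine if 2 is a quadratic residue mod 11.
By Euler's criterion: 2^{5} ≡ 10 (mod 11). Since this equals -1 (≡ 10), 2 is not a QR.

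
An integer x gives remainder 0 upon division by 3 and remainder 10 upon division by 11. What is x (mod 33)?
M = 3 × 11 = 33. M₁ = 11, y₁ ≡ 2 (mod 3). M₂ = 3, y₂ ≡ 4 (mod 11). x = 0×11×2 + 10×3×4 ≡ 21 (mod 33)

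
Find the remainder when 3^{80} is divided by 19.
By Fermat: 3^{18} ≡ 1 mod 19. 80 = 4×18 + 8. So 3^{80} ≡ 3^{8} ≡ 6 mod 19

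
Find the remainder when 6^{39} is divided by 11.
By Fermat: 6^{10} ≡ 1 (mod 11). 39 = 3×10 + 9. So 6^{39} ≡ 6^{9} ≡ 2 (mod 11)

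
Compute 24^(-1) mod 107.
Since 107 is prime, by Fermat 24^(-1) ≡ 24^{105} ≡ 58 mod 107. Verify: 24 × 58 = 1392 ≡ 1 mod 107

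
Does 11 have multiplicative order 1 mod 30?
Powers of 11 mod 30: 11^1≡11, 11^2≡1. 11^1≡11≢1, so ord ≠ 1. No, the actual order is 2.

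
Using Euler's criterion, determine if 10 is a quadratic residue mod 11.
By Euler's criterion: 10^{5} ≡ 10 (mod 11). Since this equals -1 (≡ 10), 10 is not a QR.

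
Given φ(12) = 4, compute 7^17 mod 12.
By Euler: 7^{4} ≡ 1 mod 12 since gcd(7, 12) = 1. 17 = 4×4 + 1. So 7^{17} ≡ 7^{1} ≡ 7 mod 12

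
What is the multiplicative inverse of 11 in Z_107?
Since 107 is prime, by Fermat 11^(-1) ≡ 11^{105} ≡ 39 mod 107. Verify: 11 × 39 = 429 ≡ 1 mod 107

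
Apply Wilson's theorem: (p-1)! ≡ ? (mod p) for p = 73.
By Wilson's theorem, (72)! ≡ -1 ≡ 72 (mod 73)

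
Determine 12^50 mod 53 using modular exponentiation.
By repeated squaring mod 53: 12^{1}≡12, 12^{2}≡38, 12^{4}≡13, 12^{8}≡10, 12^{16}≡47, 12^{32}≡36. Then 12^{50} = 12^{32+16+2} ≡ 36 × 47 × 38 ≡ 7 mod 53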